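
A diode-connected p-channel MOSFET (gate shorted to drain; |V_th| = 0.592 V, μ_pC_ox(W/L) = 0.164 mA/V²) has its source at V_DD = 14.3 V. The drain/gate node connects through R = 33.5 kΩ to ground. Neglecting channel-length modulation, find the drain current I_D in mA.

With gate tied to drain, V_SG = V_SD ≥ V_SG − |V_th|, so the device is in saturation.
KCL at the drain: ½ k_p (V_SG − |V_th|)² = (V_DD − V_SG)/R.
Let x = V_SG − 0.592. Then 2.75 x² + x − 13.71 = 0, giving x = 2.06 V (positive root), so V_SG = 2.65 V.
I_D = (V_DD − V_SG)/R = (14.3 − 2.65) / 33.5 = 0.348 mA.

I_D = 0.348 mA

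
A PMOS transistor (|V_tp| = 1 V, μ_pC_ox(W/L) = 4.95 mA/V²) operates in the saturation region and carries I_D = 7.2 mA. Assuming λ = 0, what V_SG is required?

V_SG = 2.71 V

In saturation I_D = ½ k_p (V_SG − |V_tp|)², so V_SG − |V_tp| = √(2 I_D / k_p) = √(2 × 7.2 / 4.95) = 1.71 V.
V_SG = 1 + 1.71 = 2.71 V.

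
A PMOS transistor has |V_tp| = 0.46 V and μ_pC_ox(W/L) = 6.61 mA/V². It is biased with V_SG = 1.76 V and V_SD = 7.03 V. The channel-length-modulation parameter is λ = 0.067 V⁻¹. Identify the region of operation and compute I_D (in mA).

Saturation; I_D = 8.22 mA

V_ov = V_SG − |V_tp| = 1.76 − 0.46 = 1.3 V.
Since V_SD = 7.03 V ≥ V_ov = 1.3 V, the device is in saturation.
I_D = ½ k_p V_ov² (1 + λ V_SD) = 0.5 × 6.61 × 1.3² × (1 + 0.067 × 7.03) = 8.22 mA.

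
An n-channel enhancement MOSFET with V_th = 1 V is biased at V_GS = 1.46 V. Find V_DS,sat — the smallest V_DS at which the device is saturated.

V_DS,sat = 0.460 V

The boundary between triode and saturation is V_DS = V_GS − V_th = V_ov.
V_ov = 1.46 − 1 = 0.46 V.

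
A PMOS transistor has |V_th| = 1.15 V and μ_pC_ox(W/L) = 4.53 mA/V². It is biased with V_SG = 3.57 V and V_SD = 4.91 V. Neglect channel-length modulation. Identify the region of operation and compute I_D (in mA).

Saturation; I_D = 13.3 mA

V_ov = V_SG − |V_th| = 3.57 − 1.15 = 2.42 V.
Since V_SD = 4.91 V ≥ V_ov = 2.42 V, the device is in saturation.
I_D = ½ k_p V_ov² = 0.5 × 4.53 × 2.42² = 13.3 mA.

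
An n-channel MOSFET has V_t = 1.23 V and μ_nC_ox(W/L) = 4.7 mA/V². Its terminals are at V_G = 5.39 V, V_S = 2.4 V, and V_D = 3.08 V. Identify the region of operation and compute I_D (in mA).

Triode; I_D = 4.54 mA

V_GS = V_G − V_S = 5.39 − 2.4 = 2.99 V; V_DS = V_D − V_S = 3.08 − 2.4 = 0.68 V.
V_ov = V_GS − V_t = 2.99 − 1.23 = 1.76 V.
Since V_DS = 0.68 V < V_ov = 1.76 V, the device is in the triode region.
I_D = k_n [V_ov · V_DS − ½ V_DS²] = 4.7 × [1.76 × 0.68 − 0.5 × 0.68²] = 4.54 mA.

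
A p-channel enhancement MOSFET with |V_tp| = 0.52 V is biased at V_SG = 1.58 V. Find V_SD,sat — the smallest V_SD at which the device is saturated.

V_SD,sat = 1.06 V

The boundary between triode and saturation is V_SD = V_SG − |V_tp| = V_ov.
V_ov = 1.58 − 0.52 = 1.06 V.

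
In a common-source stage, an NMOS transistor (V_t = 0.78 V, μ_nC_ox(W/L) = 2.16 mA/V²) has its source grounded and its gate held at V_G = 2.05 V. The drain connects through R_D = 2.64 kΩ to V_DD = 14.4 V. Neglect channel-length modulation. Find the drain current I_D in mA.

V_GS = V_G = 2.05 V, so V_ov = 2.05 − 0.78 = 1.27 V.
Assume saturation: I_D = ½ k_n V_ov² = 0.5 × 2.16 × 1.27² = 1.74 mA, giving V_DS = V_DD − I_D R_D = 14.4 − 1.74 × 2.64 = 9.8 V.
V_DS = 9.8 V ≥ V_ov = 1.27 V, confirming saturation.

I_D = 1.74 mA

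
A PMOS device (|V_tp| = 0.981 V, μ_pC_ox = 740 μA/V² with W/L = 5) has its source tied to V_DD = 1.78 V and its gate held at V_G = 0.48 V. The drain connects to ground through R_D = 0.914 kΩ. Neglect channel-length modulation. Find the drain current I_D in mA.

V_SG = V_DD − V_G = 1.78 − 0.48 = 1.3 V, so V_ov = 1.3 − 0.981 = 0.319 V.
k_p = μ_pC_ox · (W/L) = 3.7 mA/V².
Assume saturation: I_D = ½ k_p V_ov² = 0.5 × 3.7 × 0.319² = 0.188 mA, giving V_SD = V_DD − I_D R_D = 1.78 − 0.188 × 0.914 = 1.61 V.
V_SD = 1.61 V ≥ V_ov = 0.319 V, confirming saturation.

I_D = 0.188 mA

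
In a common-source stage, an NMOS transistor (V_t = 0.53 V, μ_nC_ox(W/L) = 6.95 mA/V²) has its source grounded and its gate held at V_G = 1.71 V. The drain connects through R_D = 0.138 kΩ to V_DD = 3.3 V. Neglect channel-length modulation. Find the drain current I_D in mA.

V_GS = V_G = 1.71 V, so V_ov = 1.71 − 0.53 = 1.18 V.
Assume saturation: I_D = ½ k_n V_ov² = 0.5 × 6.95 × 1.18² = 4.84 mA, giving V_DS = V_DD − I_D R_D = 3.3 − 4.84 × 0.138 = 2.63 V.
V_DS = 2.63 V ≥ V_ov = 1.18 V, confirming saturation.

I_D = 4.84 mA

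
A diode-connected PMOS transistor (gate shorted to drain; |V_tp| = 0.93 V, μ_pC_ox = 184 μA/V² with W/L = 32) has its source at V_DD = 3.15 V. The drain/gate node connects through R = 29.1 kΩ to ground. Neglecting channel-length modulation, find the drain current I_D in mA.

With gate tied to drain, V_SG = V_SD ≥ V_SG − |V_tp|, so the device is in saturation.
k_p = μ_pC_ox · (W/L) = 5.888 mA/V².
KCL at the drain: ½ k_p (V_SG − |V_tp|)² = (V_DD − V_SG)/R.
Let x = V_SG − 0.93. Then 85.7 x² + x − 2.22 = 0, giving x = 0.155 V (positive root), so V_SG = 1.09 V.
I_D = (V_DD − V_SG)/R = (3.15 − 1.09) / 29.1 = 0.071 mA.

I_D = 0.0710 mA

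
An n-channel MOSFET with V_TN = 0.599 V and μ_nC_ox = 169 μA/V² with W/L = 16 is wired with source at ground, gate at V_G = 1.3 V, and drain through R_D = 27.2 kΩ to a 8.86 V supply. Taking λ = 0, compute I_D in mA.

V_GS = V_G = 1.3 V, so V_ov = 1.3 − 0.599 = 0.701 V.
k_n = μ_nC_ox · (W/L) = 2.704 mA/V².
Assume saturation: I_D = ½ k_n V_ov² = 0.5 × 2.704 × 0.701² = 0.664 mA, giving V_DS = V_DD − I_D R_D = 8.86 − 0.664 × 27.2 = -9.21 V.
But -9.21 V < V_ov = 0.701 V, so the device is actually in triode.
In triode I_D = k_n[V_ov V_DS − ½ V_DS²] and I_D = (V_DD − V_DS)/R_D. Equating: 36.8 V_DS² − 52.56 V_DS + 8.86 = 0, giving V_DS = 0.195 V (the root below V_ov).
I_D = (8.86 − 0.195) / 27.2 = 0.319 mA.

I_D = 0.319 mA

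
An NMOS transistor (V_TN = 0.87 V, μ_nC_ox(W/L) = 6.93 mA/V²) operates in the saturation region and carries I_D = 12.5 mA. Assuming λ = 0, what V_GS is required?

V_GS = 2.77 V

In saturation I_D = ½ k_n (V_GS − V_TN)², so V_GS − V_TN = √(2 I_D / k_n) = √(2 × 12.5 / 6.93) = 1.9 V.
V_GS = 0.87 + 1.9 = 2.77 V.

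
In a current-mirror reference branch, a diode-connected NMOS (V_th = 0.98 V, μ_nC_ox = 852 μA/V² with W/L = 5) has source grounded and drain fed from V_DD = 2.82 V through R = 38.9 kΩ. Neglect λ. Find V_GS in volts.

With gate tied to drain, V_GS = V_DS ≥ V_GS − V_th, so the device is in saturation.
k_n = μ_nC_ox · (W/L) = 4.26 mA/V².
KCL at the drain: ½ k_n (V_GS − V_th)² = (V_DD − V_GS)/R.
Let x = V_GS − 0.98. Then 82.9 x² + x − 1.84 = 0, giving x = 0.143 V (positive root), so V_GS = 1.12 V.
I_D = (V_DD − V_GS)/R = (2.82 − 1.12) / 38.9 = 0.0436 mA.

V_GS = 1.12 V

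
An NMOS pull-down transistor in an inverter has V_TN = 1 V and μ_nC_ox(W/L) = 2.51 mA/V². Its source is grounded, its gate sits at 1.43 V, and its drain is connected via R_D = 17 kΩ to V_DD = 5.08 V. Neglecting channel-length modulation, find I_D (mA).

I_D = 0.232 mA

V_GS = V_G = 1.43 V, so V_ov = 1.43 − 1 = 0.43 V.
Assume saturation: I_D = ½ k_n V_ov² = 0.5 × 2.51 × 0.43² = 0.232 mA, giving V_DS = V_DD − I_D R_D = 5.08 − 0.232 × 17 = 1.14 V.
V_DS = 1.14 V ≥ V_ov = 0.43 V, confirming saturation.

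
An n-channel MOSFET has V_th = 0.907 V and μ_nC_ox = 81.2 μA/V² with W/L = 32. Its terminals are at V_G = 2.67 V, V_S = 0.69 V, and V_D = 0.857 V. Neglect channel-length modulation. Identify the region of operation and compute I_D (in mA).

Triode; I_D = 0.429 mA

V_GS = V_G − V_S = 2.67 − 0.69 = 1.98 V; V_DS = V_D − V_S = 0.857 − 0.69 = 0.167 V.
k_n = μ_nC_ox · (W/L) = 2.598 mA/V².
V_ov = V_GS − V_th = 1.98 − 0.907 = 1.07 V.
Since V_DS = 0.167 V < V_ov = 1.07 V, the device is in the triode region.
I_D = k_n [V_ov · V_DS − ½ V_DS²] = 2.598 × [1.07 × 0.167 − 0.5 × 0.167²] = 0.429 mA.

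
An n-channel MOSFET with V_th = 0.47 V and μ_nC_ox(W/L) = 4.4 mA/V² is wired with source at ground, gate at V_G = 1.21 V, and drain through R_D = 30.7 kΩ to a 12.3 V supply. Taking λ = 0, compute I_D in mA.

I_D = 0.396 mA

V_GS = V_G = 1.21 V, so V_ov = 1.21 − 0.47 = 0.74 V.
Assume saturation: I_D = ½ k_n V_ov² = 0.5 × 4.4 × 0.74² = 1.2 mA, giving V_DS = V_DD − I_D R_D = 12.3 − 1.2 × 30.7 = -24.7 V.
But -24.7 V < V_ov = 0.74 V, so the device is actually in triode.
In triode I_D = k_n[V_ov V_DS − ½ V_DS²] and I_D = (V_DD − V_DS)/R_D. Equating: 67.5 V_DS² − 101 V_DS + 12.3 = 0, giving V_DS = 0.134 V (the root below V_ov).
I_D = (12.3 − 0.134) / 30.7 = 0.396 mA.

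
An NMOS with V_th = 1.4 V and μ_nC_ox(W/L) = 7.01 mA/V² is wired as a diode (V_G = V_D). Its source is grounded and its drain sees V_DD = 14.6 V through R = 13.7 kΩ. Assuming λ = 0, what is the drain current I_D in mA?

I_D = 0.926 mA

With gate tied to drain, V_GS = V_DS ≥ V_GS − V_th, so the device is in saturation.
KCL at the drain: ½ k_n (V_GS − V_th)² = (V_DD − V_GS)/R.
Let x = V_GS − 1.4. Then 48 x² + x − 13.2 = 0, giving x = 0.514 V (positive root), so V_GS = 1.91 V.
I_D = (V_DD − V_GS)/R = (14.6 − 1.91) / 13.7 = 0.926 mA.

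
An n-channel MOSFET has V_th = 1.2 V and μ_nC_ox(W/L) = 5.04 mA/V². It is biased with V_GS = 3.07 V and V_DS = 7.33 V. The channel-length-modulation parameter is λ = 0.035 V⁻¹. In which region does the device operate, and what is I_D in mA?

V_ov = V_GS − V_th = 3.07 − 1.2 = 1.87 V.
Since V_DS = 7.33 V ≥ V_ov = 1.87 V, the device is in saturation.
I_D = ½ k_n V_ov² (1 + λ V_DS) = 0.5 × 5.04 × 1.87² × (1 + 0.035 × 7.33) = 11.1 mA.

Saturation; I_D = 11.1 mA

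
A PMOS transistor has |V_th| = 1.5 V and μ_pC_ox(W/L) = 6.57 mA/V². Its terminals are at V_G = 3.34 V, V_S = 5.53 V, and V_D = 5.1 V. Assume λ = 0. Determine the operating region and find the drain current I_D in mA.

V_SG = V_S − V_G = 5.53 − 3.34 = 2.19 V; V_SD = V_S − V_D = 5.53 − 5.1 = 0.43 V.
V_ov = V_SG − |V_th| = 2.19 − 1.5 = 0.69 V.
Since V_SD = 0.43 V < V_ov = 0.69 V, the device is in the triode region.
I_D = k_p [V_ov · V_SD − ½ V_SD²] = 6.57 × [0.69 × 0.43 − 0.5 × 0.43²] = 1.34 mA.

Triode; I_D = 1.34 mA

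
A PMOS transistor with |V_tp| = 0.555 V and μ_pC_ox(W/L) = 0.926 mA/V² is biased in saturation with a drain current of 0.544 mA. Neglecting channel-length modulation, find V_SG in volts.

V_SG = 1.64 V

In saturation I_D = ½ k_p (V_SG − |V_tp|)², so V_SG − |V_tp| = √(2 I_D / k_p) = √(2 × 0.544 / 0.926) = 1.08 V.
V_SG = 0.555 + 1.08 = 1.64 V.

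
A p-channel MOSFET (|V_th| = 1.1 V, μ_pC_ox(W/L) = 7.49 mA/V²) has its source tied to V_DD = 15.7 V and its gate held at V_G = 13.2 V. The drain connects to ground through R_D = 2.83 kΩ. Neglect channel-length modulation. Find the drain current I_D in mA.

I_D = 5.31 mA

V_SG = V_DD − V_G = 15.7 − 13.2 = 2.5 V, so V_ov = 2.5 − 1.1 = 1.4 V.
Assume saturation: I_D = ½ k_p V_ov² = 0.5 × 7.49 × 1.4² = 7.34 mA, giving V_SD = V_DD − I_D R_D = 15.7 − 7.34 × 2.83 = -5.07 V.
But -5.07 V < V_ov = 1.4 V, so the device is actually in triode.
In triode I_D = k_p[V_ov V_SD − ½ V_SD²] and I_D = (V_DD − V_SD)/R_D. Equating: 10.6 V_SD² − 30.68 V_SD + 15.7 = 0, giving V_SD = 0.664 V (the root below V_ov).
I_D = (15.7 − 0.664) / 2.83 = 5.31 mA.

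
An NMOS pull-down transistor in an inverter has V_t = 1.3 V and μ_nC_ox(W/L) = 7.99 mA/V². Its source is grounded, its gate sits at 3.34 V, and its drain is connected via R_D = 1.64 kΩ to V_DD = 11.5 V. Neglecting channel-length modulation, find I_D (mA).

I_D = 6.73 mA

V_GS = V_G = 3.34 V, so V_ov = 3.34 − 1.3 = 2.04 V.
Assume saturation: I_D = ½ k_n V_ov² = 0.5 × 7.99 × 2.04² = 16.6 mA, giving V_DS = V_DD − I_D R_D = 11.5 − 16.6 × 1.64 = -15.8 V.
But -15.8 V < V_ov = 2.04 V, so the device is actually in triode.
In triode I_D = k_n[V_ov V_DS − ½ V_DS²] and I_D = (V_DD − V_DS)/R_D. Equating: 6.55 V_DS² − 27.73 V_DS + 11.5 = 0, giving V_DS = 0.466 V (the root below V_ov).
I_D = (11.5 − 0.466) / 1.64 = 6.73 mA.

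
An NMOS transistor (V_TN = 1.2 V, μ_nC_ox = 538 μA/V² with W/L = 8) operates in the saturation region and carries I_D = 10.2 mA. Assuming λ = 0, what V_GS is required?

k_n = μ_nC_ox · (W/L) = 4.304 mA/V².
In saturation I_D = ½ k_n (V_GS − V_TN)², so V_GS − V_TN = √(2 I_D / k_n) = √(2 × 10.2 / 4.304) = 2.18 V.
V_GS = 1.2 + 2.18 = 3.38 V.

V_GS = 3.38 V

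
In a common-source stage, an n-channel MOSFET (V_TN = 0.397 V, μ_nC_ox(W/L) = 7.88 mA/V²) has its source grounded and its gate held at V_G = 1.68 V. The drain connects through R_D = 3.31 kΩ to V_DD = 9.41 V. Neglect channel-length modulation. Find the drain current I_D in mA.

I_D = 2.75 mA

V_GS = V_G = 1.68 V, so V_ov = 1.68 − 0.397 = 1.28 V.
Assume saturation: I_D = ½ k_n V_ov² = 0.5 × 7.88 × 1.28² = 6.49 mA, giving V_DS = V_DD − I_D R_D = 9.41 − 6.49 × 3.31 = -12.1 V.
But -12.1 V < V_ov = 1.28 V, so the device is actually in triode.
In triode I_D = k_n[V_ov V_DS − ½ V_DS²] and I_D = (V_DD − V_DS)/R_D. Equating: 13 V_DS² − 34.46 V_DS + 9.41 = 0, giving V_DS = 0.309 V (the root below V_ov).
I_D = (9.41 − 0.309) / 3.31 = 2.75 mA.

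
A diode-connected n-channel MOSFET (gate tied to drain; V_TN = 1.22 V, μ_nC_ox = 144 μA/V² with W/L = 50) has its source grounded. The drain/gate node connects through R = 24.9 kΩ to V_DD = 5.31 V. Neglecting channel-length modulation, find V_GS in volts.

V_GS = 1.43 V

With gate tied to drain, V_GS = V_DS ≥ V_GS − V_TN, so the device is in saturation.
k_n = μ_nC_ox · (W/L) = 7.2 mA/V².
KCL at the drain: ½ k_n (V_GS − V_TN)² = (V_DD − V_GS)/R.
Let x = V_GS − 1.22. Then 89.6 x² + x − 4.09 = 0, giving x = 0.208 V (positive root), so V_GS = 1.43 V.
I_D = (V_DD − V_GS)/R = (5.31 − 1.43) / 24.9 = 0.156 mA.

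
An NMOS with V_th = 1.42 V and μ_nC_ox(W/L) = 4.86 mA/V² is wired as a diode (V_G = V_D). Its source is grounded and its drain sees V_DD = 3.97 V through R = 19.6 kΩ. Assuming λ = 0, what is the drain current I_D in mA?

I_D = 0.119 mA

With gate tied to drain, V_GS = V_DS ≥ V_GS − V_th, so the device is in saturation.
KCL at the drain: ½ k_n (V_GS − V_th)² = (V_DD − V_GS)/R.
Let x = V_GS − 1.42. Then 47.6 x² + x − 2.55 = 0, giving x = 0.221 V (positive root), so V_GS = 1.64 V.
I_D = (V_DD − V_GS)/R = (3.97 − 1.64) / 19.6 = 0.119 mA.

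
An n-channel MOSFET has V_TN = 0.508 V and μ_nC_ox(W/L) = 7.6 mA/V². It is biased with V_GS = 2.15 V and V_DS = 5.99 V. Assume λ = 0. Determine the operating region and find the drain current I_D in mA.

V_ov = V_GS − V_TN = 2.15 − 0.508 = 1.64 V.
Since V_DS = 5.99 V ≥ V_ov = 1.64 V, the device is in saturation.
I_D = ½ k_n V_ov² = 0.5 × 7.6 × 1.64² = 10.2 mA.

Saturation; I_D = 10.2 mA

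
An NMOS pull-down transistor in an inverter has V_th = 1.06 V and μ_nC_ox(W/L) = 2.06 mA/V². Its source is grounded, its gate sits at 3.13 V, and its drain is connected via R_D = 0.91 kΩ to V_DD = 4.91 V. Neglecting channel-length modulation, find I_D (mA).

I_D = 3.90 mA

V_GS = V_G = 3.13 V, so V_ov = 3.13 − 1.06 = 2.07 V.
Assume saturation: I_D = ½ k_n V_ov² = 0.5 × 2.06 × 2.07² = 4.41 mA, giving V_DS = V_DD − I_D R_D = 4.91 − 4.41 × 0.91 = 0.894 V.
But 0.894 V < V_ov = 2.07 V, so the device is actually in triode.
In triode I_D = k_n[V_ov V_DS − ½ V_DS²] and I_D = (V_DD − V_DS)/R_D. Equating: 0.937 V_DS² − 4.88 V_DS + 4.91 = 0, giving V_DS = 1.36 V (the root below V_ov).
I_D = (4.91 − 1.36) / 0.91 = 3.9 mA.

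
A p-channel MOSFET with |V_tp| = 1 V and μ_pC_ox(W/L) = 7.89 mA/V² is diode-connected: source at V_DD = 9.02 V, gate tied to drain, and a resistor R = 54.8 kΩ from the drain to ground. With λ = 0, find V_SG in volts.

With gate tied to drain, V_SG = V_SD ≥ V_SG − |V_tp|, so the device is in saturation.
KCL at the drain: ½ k_p (V_SG − |V_tp|)² = (V_DD − V_SG)/R.
Let x = V_SG − 1. Then 216 x² + x − 8.02 = 0, giving x = 0.19 V (positive root), so V_SG = 1.19 V.
I_D = (V_DD − V_SG)/R = (9.02 − 1.19) / 54.8 = 0.143 mA.

V_SG = 1.19 V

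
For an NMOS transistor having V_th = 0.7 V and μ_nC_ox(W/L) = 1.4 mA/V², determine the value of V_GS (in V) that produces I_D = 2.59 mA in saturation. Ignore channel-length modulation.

V_GS = 2.62 V

In saturation I_D = ½ k_n (V_GS − V_th)², so V_GS − V_th = √(2 I_D / k_n) = √(2 × 2.59 / 1.4) = 1.92 V.
V_GS = 0.7 + 1.92 = 2.62 V.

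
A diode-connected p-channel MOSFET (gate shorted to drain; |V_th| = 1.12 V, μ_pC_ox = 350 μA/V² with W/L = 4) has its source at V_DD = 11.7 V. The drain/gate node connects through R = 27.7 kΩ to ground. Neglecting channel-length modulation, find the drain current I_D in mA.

I_D = 0.356 mA

With gate tied to drain, V_SG = V_SD ≥ V_SG − |V_th|, so the device is in saturation.
k_p = μ_pC_ox · (W/L) = 1.4 mA/V².
KCL at the drain: ½ k_p (V_SG − |V_th|)² = (V_DD − V_SG)/R.
Let x = V_SG − 1.12. Then 19.4 x² + x − 10.58 = 0, giving x = 0.713 V (positive root), so V_SG = 1.83 V.
I_D = (V_DD − V_SG)/R = (11.7 − 1.83) / 27.7 = 0.356 mA.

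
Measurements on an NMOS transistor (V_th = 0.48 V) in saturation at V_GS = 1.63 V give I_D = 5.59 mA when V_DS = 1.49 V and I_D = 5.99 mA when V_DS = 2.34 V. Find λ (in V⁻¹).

With V_GS fixed, I_D ∝ (1 + λ V_DS) in saturation, so I_D2/I_D1 = (1 + λ V_DS2)/(1 + λ V_DS1).
5.99/5.59 = 1.072 = (1 + 2.34 λ)/(1 + 1.49 λ).
Solving: λ (I_D1 V_DS2 − I_D2 V_DS1) = I_D2 − I_D1, so λ = (5.99 − 5.59) / (5.59 × 2.34 − 5.99 × 1.49) = 0.4 / 4.16 = 0.0963 V⁻¹.

λ = 0.0963 V⁻¹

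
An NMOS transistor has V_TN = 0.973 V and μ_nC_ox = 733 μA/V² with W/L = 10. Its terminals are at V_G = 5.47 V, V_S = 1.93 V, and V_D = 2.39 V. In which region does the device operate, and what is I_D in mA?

Triode; I_D = 7.88 mA

V_GS = V_G − V_S = 5.47 − 1.93 = 3.54 V; V_DS = V_D − V_S = 2.39 − 1.93 = 0.46 V.
k_n = μ_nC_ox · (W/L) = 7.33 mA/V².
V_ov = V_GS − V_TN = 3.54 − 0.973 = 2.57 V.
Since V_DS = 0.46 V < V_ov = 2.57 V, the device is in the triode region.
I_D = k_n [V_ov · V_DS − ½ V_DS²] = 7.33 × [2.57 × 0.46 − 0.5 × 0.46²] = 7.88 mA.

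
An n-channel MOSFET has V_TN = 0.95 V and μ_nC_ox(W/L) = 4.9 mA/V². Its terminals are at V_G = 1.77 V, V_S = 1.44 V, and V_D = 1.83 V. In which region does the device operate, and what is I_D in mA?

V_GS = V_G − V_S = 1.77 − 1.44 = 0.33 V; V_DS = V_D − V_S = 1.83 − 1.44 = 0.39 V.
V_GS = 0.33 V < V_TN = 0.95 V, so the transistor is in cutoff.

Cutoff; I_D = 0 mA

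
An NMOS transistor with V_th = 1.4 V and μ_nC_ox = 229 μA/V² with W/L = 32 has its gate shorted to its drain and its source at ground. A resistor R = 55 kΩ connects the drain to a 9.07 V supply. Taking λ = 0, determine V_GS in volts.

With gate tied to drain, V_GS = V_DS ≥ V_GS − V_th, so the device is in saturation.
k_n = μ_nC_ox · (W/L) = 7.328 mA/V².
KCL at the drain: ½ k_n (V_GS − V_th)² = (V_DD − V_GS)/R.
Let x = V_GS − 1.4. Then 202 x² + x − 7.67 = 0, giving x = 0.193 V (positive root), so V_GS = 1.59 V.
I_D = (V_DD − V_GS)/R = (9.07 − 1.59) / 55 = 0.136 mA.

V_GS = 1.59 V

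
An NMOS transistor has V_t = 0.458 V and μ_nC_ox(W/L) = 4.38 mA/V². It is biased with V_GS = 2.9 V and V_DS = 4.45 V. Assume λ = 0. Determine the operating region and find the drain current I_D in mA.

V_ov = V_GS − V_t = 2.9 − 0.458 = 2.44 V.
Since V_DS = 4.45 V ≥ V_ov = 2.44 V, the device is in saturation.
I_D = ½ k_n V_ov² = 0.5 × 4.38 × 2.44² = 13.1 mA.

Saturation; I_D = 13.1 mA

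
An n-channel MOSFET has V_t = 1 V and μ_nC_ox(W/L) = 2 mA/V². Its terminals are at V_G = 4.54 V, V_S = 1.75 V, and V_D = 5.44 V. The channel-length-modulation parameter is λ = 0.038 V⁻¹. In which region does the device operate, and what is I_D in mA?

Saturation; I_D = 3.65 mA

V_GS = V_G − V_S = 4.54 − 1.75 = 2.79 V; V_DS = V_D − V_S = 5.44 − 1.75 = 3.69 V.
V_ov = V_GS − V_t = 2.79 − 1 = 1.79 V.
Since V_DS = 3.69 V ≥ V_ov = 1.79 V, the device is in saturation.
I_D = ½ k_n V_ov² (1 + λ V_DS) = 0.5 × 2 × 1.79² × (1 + 0.038 × 3.69) = 3.65 mA.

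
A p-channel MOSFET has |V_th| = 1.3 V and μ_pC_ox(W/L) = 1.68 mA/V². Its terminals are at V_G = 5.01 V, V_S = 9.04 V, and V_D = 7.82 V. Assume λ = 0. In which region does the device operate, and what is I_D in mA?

V_SG = V_S − V_G = 9.04 − 5.01 = 4.03 V; V_SD = V_S − V_D = 9.04 − 7.82 = 1.22 V.
V_ov = V_SG − |V_th| = 4.03 − 1.3 = 2.73 V.
Since V_SD = 1.22 V < V_ov = 2.73 V, the device is in the triode region.
I_D = k_p [V_ov · V_SD − ½ V_SD²] = 1.68 × [2.73 × 1.22 − 0.5 × 1.22²] = 4.35 mA.

Triode; I_D = 4.35 mA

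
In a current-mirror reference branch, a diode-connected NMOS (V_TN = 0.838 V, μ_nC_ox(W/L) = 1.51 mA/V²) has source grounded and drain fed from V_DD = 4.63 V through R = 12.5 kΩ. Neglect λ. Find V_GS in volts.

With gate tied to drain, V_GS = V_DS ≥ V_GS − V_TN, so the device is in saturation.
KCL at the drain: ½ k_n (V_GS − V_TN)² = (V_DD − V_GS)/R.
Let x = V_GS − 0.838. Then 9.44 x² + x − 3.792 = 0, giving x = 0.583 V (positive root), so V_GS = 1.42 V.
I_D = (V_DD − V_GS)/R = (4.63 − 1.42) / 12.5 = 0.257 mA.

V_GS = 1.42 V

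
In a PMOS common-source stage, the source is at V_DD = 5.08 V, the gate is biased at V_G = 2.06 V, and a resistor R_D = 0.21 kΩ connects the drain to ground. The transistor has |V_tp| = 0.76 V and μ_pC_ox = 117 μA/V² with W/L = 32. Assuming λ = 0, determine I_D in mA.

V_SG = V_DD − V_G = 5.08 − 2.06 = 3.02 V, so V_ov = 3.02 − 0.76 = 2.26 V.
k_p = μ_pC_ox · (W/L) = 3.744 mA/V².
Assume saturation: I_D = ½ k_p V_ov² = 0.5 × 3.744 × 2.26² = 9.56 mA, giving V_SD = V_DD − I_D R_D = 5.08 − 9.56 × 0.21 = 3.07 V.
V_SD = 3.07 V ≥ V_ov = 2.26 V, confirming saturation.

I_D = 9.56 mA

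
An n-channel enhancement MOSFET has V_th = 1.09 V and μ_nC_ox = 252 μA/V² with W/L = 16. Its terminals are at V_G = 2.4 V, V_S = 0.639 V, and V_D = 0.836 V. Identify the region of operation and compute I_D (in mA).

V_GS = V_G − V_S = 2.4 − 0.639 = 1.76 V; V_DS = V_D − V_S = 0.836 − 0.639 = 0.197 V.
k_n = μ_nC_ox · (W/L) = 4.032 mA/V².
V_ov = V_GS − V_th = 1.76 − 1.09 = 0.671 V.
Since V_DS = 0.197 V < V_ov = 0.671 V, the device is in the triode region.
I_D = k_n [V_ov · V_DS − ½ V_DS²] = 4.032 × [0.671 × 0.197 − 0.5 × 0.197²] = 0.455 mA.

Triode; I_D = 0.455 mA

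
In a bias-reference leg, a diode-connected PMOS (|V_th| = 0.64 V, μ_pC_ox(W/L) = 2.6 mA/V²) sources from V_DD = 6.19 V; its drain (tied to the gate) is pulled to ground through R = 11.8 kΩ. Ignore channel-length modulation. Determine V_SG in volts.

With gate tied to drain, V_SG = V_SD ≥ V_SG − |V_th|, so the device is in saturation.
KCL at the drain: ½ k_p (V_SG − |V_th|)² = (V_DD − V_SG)/R.
Let x = V_SG − 0.64. Then 15.3 x² + x − 5.55 = 0, giving x = 0.57 V (positive root), so V_SG = 1.21 V.
I_D = (V_DD − V_SG)/R = (6.19 − 1.21) / 11.8 = 0.422 mA.

V_SG = 1.21 V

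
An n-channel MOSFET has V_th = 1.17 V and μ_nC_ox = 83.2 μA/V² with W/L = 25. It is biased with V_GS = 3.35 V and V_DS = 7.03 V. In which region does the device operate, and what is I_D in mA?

k_n = μ_nC_ox · (W/L) = 2.08 mA/V².
V_ov = V_GS − V_th = 3.35 − 1.17 = 2.18 V.
Since V_DS = 7.03 V ≥ V_ov = 2.18 V, the device is in saturation.
I_D = ½ k_n V_ov² = 0.5 × 2.08 × 2.18² = 4.94 mA.

Saturation; I_D = 4.94 mA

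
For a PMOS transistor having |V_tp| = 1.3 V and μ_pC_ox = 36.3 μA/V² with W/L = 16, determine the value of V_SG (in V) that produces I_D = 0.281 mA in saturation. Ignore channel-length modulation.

V_SG = 2.28 V

k_p = μ_pC_ox · (W/L) = 0.5808 mA/V².
In saturation I_D = ½ k_p (V_SG − |V_tp|)², so V_SG − |V_tp| = √(2 I_D / k_p) = √(2 × 0.281 / 0.5808) = 0.984 V.
V_SG = 1.3 + 0.984 = 2.28 V.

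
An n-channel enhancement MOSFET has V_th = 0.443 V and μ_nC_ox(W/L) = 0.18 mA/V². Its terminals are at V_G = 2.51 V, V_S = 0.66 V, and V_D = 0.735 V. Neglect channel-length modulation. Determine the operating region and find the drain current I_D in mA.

V_GS = V_G − V_S = 2.51 − 0.66 = 1.85 V; V_DS = V_D − V_S = 0.735 − 0.66 = 0.075 V.
V_ov = V_GS − V_th = 1.85 − 0.443 = 1.41 V.
Since V_DS = 0.075 V < V_ov = 1.41 V, the device is in the triode region.
I_D = k_n [V_ov · V_DS − ½ V_DS²] = 0.18 × [1.41 × 0.075 − 0.5 × 0.075²] = 0.0185 mA.

Triode; I_D = 0.0185 mA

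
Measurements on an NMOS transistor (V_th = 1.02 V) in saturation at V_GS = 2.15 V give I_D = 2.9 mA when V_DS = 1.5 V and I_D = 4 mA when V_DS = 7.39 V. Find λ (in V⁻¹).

λ = 0.0713 V⁻¹

With V_GS fixed, I_D ∝ (1 + λ V_DS) in saturation, so I_D2/I_D1 = (1 + λ V_DS2)/(1 + λ V_DS1).
4/2.9 = 1.379 = (1 + 7.39 λ)/(1 + 1.5 λ).
Solving: λ (I_D1 V_DS2 − I_D2 V_DS1) = I_D2 − I_D1, so λ = (4 − 2.9) / (2.9 × 7.39 − 4 × 1.5) = 1.1 / 15.4 = 0.0713 V⁻¹.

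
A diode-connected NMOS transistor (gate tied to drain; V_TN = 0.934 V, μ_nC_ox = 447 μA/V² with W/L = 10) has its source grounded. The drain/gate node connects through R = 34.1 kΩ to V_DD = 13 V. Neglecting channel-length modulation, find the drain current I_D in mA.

I_D = 0.342 mA

With gate tied to drain, V_GS = V_DS ≥ V_GS − V_TN, so the device is in saturation.
k_n = μ_nC_ox · (W/L) = 4.47 mA/V².
KCL at the drain: ½ k_n (V_GS − V_TN)² = (V_DD − V_GS)/R.
Let x = V_GS − 0.934. Then 76.2 x² + x − 12.07 = 0, giving x = 0.391 V (positive root), so V_GS = 1.33 V.
I_D = (V_DD − V_GS)/R = (13 − 1.33) / 34.1 = 0.342 mA.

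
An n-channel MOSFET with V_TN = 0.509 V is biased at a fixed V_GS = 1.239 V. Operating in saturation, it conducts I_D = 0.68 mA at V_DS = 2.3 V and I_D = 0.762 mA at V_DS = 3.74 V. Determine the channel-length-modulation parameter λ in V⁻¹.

With V_GS fixed, I_D ∝ (1 + λ V_DS) in saturation, so I_D2/I_D1 = (1 + λ V_DS2)/(1 + λ V_DS1).
0.762/0.68 = 1.121 = (1 + 3.74 λ)/(1 + 2.3 λ).
Solving: λ (I_D1 V_DS2 − I_D2 V_DS1) = I_D2 − I_D1, so λ = (0.762 − 0.68) / (0.68 × 3.74 − 0.762 × 2.3) = 0.082 / 0.791 = 0.104 V⁻¹.

λ = 0.104 V⁻¹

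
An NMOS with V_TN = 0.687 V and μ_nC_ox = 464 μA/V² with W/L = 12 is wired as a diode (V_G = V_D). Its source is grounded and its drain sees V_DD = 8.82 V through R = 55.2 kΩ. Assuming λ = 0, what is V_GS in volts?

V_GS = 0.914 V

With gate tied to drain, V_GS = V_DS ≥ V_GS − V_TN, so the device is in saturation.
k_n = μ_nC_ox · (W/L) = 5.568 mA/V².
KCL at the drain: ½ k_n (V_GS − V_TN)² = (V_DD − V_GS)/R.
Let x = V_GS − 0.687. Then 154 x² + x − 8.133 = 0, giving x = 0.227 V (positive root), so V_GS = 0.914 V.
I_D = (V_DD − V_GS)/R = (8.82 − 0.914) / 55.2 = 0.143 mA.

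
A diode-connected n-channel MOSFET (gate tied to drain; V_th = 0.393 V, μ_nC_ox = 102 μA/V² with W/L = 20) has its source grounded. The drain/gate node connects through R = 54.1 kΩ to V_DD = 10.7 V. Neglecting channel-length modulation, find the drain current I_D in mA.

With gate tied to drain, V_GS = V_DS ≥ V_GS − V_th, so the device is in saturation.
k_n = μ_nC_ox · (W/L) = 2.04 mA/V².
KCL at the drain: ½ k_n (V_GS − V_th)² = (V_DD − V_GS)/R.
Let x = V_GS − 0.393. Then 55.2 x² + x − 10.31 = 0, giving x = 0.423 V (positive root), so V_GS = 0.816 V.
I_D = (V_DD − V_GS)/R = (10.7 − 0.816) / 54.1 = 0.183 mA.

I_D = 0.183 mA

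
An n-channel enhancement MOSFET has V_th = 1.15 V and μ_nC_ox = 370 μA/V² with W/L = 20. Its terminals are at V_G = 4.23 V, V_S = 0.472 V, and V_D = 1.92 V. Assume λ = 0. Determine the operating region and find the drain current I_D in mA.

Triode; I_D = 20.2 mA

V_GS = V_G − V_S = 4.23 − 0.472 = 3.76 V; V_DS = V_D − V_S = 1.92 − 0.472 = 1.45 V.
k_n = μ_nC_ox · (W/L) = 7.4 mA/V².
V_ov = V_GS − V_th = 3.76 − 1.15 = 2.61 V.
Since V_DS = 1.45 V < V_ov = 2.61 V, the device is in the triode region.
I_D = k_n [V_ov · V_DS − ½ V_DS²] = 7.4 × [2.61 × 1.45 − 0.5 × 1.45²] = 20.2 mA.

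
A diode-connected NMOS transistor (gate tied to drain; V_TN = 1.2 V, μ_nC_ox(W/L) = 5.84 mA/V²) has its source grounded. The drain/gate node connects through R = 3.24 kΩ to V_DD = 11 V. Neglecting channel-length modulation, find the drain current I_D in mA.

I_D = 2.73 mA

With gate tied to drain, V_GS = V_DS ≥ V_GS − V_TN, so the device is in saturation.
KCL at the drain: ½ k_n (V_GS − V_TN)² = (V_DD − V_GS)/R.
Let x = V_GS − 1.2. Then 9.46 x² + x − 9.8 = 0, giving x = 0.966 V (positive root), so V_GS = 2.17 V.
I_D = (V_DD − V_GS)/R = (11 − 2.17) / 3.24 = 2.73 mA.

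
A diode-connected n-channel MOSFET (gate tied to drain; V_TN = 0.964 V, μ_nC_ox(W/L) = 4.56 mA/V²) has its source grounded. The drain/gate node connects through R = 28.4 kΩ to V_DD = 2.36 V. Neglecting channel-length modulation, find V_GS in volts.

With gate tied to drain, V_GS = V_DS ≥ V_GS − V_TN, so the device is in saturation.
KCL at the drain: ½ k_n (V_GS − V_TN)² = (V_DD − V_GS)/R.
Let x = V_GS − 0.964. Then 64.8 x² + x − 1.396 = 0, giving x = 0.139 V (positive root), so V_GS = 1.1 V.
I_D = (V_DD − V_GS)/R = (2.36 − 1.1) / 28.4 = 0.0442 mA.

V_GS = 1.10 V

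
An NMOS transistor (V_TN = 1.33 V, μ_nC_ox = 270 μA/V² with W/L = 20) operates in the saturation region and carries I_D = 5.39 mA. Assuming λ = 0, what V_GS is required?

k_n = μ_nC_ox · (W/L) = 5.4 mA/V².
In saturation I_D = ½ k_n (V_GS − V_TN)², so V_GS − V_TN = √(2 I_D / k_n) = √(2 × 5.39 / 5.4) = 1.41 V.
V_GS = 1.33 + 1.41 = 2.74 V.

V_GS = 2.74 V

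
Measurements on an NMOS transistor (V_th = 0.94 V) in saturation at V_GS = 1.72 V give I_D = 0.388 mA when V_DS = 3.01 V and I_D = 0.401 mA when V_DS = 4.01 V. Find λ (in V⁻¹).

λ = 0.0373 V⁻¹

With V_GS fixed, I_D ∝ (1 + λ V_DS) in saturation, so I_D2/I_D1 = (1 + λ V_DS2)/(1 + λ V_DS1).
0.401/0.388 = 1.034 = (1 + 4.01 λ)/(1 + 3.01 λ).
Solving: λ (I_D1 V_DS2 − I_D2 V_DS1) = I_D2 − I_D1, so λ = (0.401 − 0.388) / (0.388 × 4.01 − 0.401 × 3.01) = 0.013 / 0.349 = 0.0373 V⁻¹.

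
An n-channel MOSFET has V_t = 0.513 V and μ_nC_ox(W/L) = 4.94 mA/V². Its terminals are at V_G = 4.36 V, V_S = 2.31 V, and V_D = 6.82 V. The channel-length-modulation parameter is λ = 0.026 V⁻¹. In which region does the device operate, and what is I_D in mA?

V_GS = V_G − V_S = 4.36 − 2.31 = 2.05 V; V_DS = V_D − V_S = 6.82 − 2.31 = 4.51 V.
V_ov = V_GS − V_t = 2.05 − 0.513 = 1.54 V.
Since V_DS = 4.51 V ≥ V_ov = 1.54 V, the device is in saturation.
I_D = ½ k_n V_ov² (1 + λ V_DS) = 0.5 × 4.94 × 1.54² × (1 + 0.026 × 4.51) = 6.52 mA.

Saturation; I_D = 6.52 mA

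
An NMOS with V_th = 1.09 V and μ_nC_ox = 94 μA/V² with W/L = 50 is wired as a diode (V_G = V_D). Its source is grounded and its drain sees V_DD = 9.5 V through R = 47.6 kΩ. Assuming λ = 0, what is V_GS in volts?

With gate tied to drain, V_GS = V_DS ≥ V_GS − V_th, so the device is in saturation.
k_n = μ_nC_ox · (W/L) = 4.7 mA/V².
KCL at the drain: ½ k_n (V_GS − V_th)² = (V_DD − V_GS)/R.
Let x = V_GS − 1.09. Then 112 x² + x − 8.41 = 0, giving x = 0.27 V (positive root), so V_GS = 1.36 V.
I_D = (V_DD − V_GS)/R = (9.5 − 1.36) / 47.6 = 0.171 mA.

V_GS = 1.36 V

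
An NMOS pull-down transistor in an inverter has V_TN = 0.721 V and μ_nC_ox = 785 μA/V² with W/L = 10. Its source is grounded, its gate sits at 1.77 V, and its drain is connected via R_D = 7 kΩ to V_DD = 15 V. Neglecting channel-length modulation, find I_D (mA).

I_D = 2.10 mA

V_GS = V_G = 1.77 V, so V_ov = 1.77 − 0.721 = 1.05 V.
k_n = μ_nC_ox · (W/L) = 7.85 mA/V².
Assume saturation: I_D = ½ k_n V_ov² = 0.5 × 7.85 × 1.05² = 4.32 mA, giving V_DS = V_DD − I_D R_D = 15 − 4.32 × 7 = -15.2 V.
But -15.2 V < V_ov = 1.05 V, so the device is actually in triode.
In triode I_D = k_n[V_ov V_DS − ½ V_DS²] and I_D = (V_DD − V_DS)/R_D. Equating: 27.5 V_DS² − 58.64 V_DS + 15 = 0, giving V_DS = 0.297 V (the root below V_ov).
I_D = (15 − 0.297) / 7 = 2.1 mA.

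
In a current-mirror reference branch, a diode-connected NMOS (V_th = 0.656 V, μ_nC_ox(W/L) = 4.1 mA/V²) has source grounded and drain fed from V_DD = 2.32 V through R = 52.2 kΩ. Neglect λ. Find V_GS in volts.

With gate tied to drain, V_GS = V_DS ≥ V_GS − V_th, so the device is in saturation.
KCL at the drain: ½ k_n (V_GS − V_th)² = (V_DD − V_GS)/R.
Let x = V_GS − 0.656. Then 107 x² + x − 1.664 = 0, giving x = 0.12 V (positive root), so V_GS = 0.776 V.
I_D = (V_DD − V_GS)/R = (2.32 − 0.776) / 52.2 = 0.0296 mA.

V_GS = 0.776 V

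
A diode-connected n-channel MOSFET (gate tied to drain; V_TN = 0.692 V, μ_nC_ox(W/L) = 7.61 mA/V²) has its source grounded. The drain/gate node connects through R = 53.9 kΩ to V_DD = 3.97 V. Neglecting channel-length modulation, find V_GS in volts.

With gate tied to drain, V_GS = V_DS ≥ V_GS − V_TN, so the device is in saturation.
KCL at the drain: ½ k_n (V_GS − V_TN)² = (V_DD − V_GS)/R.
Let x = V_GS − 0.692. Then 205 x² + x − 3.278 = 0, giving x = 0.124 V (positive root), so V_GS = 0.816 V.
I_D = (V_DD − V_GS)/R = (3.97 − 0.816) / 53.9 = 0.0585 mA.

V_GS = 0.816 V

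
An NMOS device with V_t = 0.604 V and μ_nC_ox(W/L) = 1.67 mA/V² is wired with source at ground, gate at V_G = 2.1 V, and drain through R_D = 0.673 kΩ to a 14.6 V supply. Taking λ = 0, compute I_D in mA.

V_GS = V_G = 2.1 V, so V_ov = 2.1 − 0.604 = 1.5 V.
Assume saturation: I_D = ½ k_n V_ov² = 0.5 × 1.67 × 1.5² = 1.87 mA, giving V_DS = V_DD − I_D R_D = 14.6 − 1.87 × 0.673 = 13.3 V.
V_DS = 13.3 V ≥ V_ov = 1.5 V, confirming saturation.

I_D = 1.87 mA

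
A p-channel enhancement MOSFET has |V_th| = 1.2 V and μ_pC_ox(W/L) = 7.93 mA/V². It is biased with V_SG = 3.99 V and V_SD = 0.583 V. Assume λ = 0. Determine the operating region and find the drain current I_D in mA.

V_ov = V_SG − |V_th| = 3.99 − 1.2 = 2.79 V.
Since V_SD = 0.583 V < V_ov = 2.79 V, the device is in the triode region.
I_D = k_p [V_ov · V_SD − ½ V_SD²] = 7.93 × [2.79 × 0.583 − 0.5 × 0.583²] = 11.6 mA.

Triode; I_D = 11.6 mA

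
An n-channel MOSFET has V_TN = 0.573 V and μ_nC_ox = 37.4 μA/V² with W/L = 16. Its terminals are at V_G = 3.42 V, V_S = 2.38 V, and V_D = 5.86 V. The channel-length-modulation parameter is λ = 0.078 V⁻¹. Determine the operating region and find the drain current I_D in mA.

Saturation; I_D = 0.0830 mA

V_GS = V_G − V_S = 3.42 − 2.38 = 1.04 V; V_DS = V_D − V_S = 5.86 − 2.38 = 3.48 V.
k_n = μ_nC_ox · (W/L) = 0.5984 mA/V².
V_ov = V_GS − V_TN = 1.04 − 0.573 = 0.467 V.
Since V_DS = 3.48 V ≥ V_ov = 0.467 V, the device is in saturation.
I_D = ½ k_n V_ov² (1 + λ V_DS) = 0.5 × 0.5984 × 0.467² × (1 + 0.078 × 3.48) = 0.083 mA.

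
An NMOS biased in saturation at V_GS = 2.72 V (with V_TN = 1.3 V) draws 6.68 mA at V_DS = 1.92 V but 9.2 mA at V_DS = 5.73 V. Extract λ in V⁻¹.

λ = 0.122 V⁻¹

With V_GS fixed, I_D ∝ (1 + λ V_DS) in saturation, so I_D2/I_D1 = (1 + λ V_DS2)/(1 + λ V_DS1).
9.2/6.68 = 1.377 = (1 + 5.73 λ)/(1 + 1.92 λ).
Solving: λ (I_D1 V_DS2 − I_D2 V_DS1) = I_D2 − I_D1, so λ = (9.2 − 6.68) / (6.68 × 5.73 − 9.2 × 1.92) = 2.52 / 20.6 = 0.122 V⁻¹.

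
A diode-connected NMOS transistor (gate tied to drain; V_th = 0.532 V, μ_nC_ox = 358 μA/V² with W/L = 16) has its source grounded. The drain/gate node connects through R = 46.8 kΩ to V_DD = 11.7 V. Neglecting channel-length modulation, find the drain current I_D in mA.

With gate tied to drain, V_GS = V_DS ≥ V_GS − V_th, so the device is in saturation.
k_n = μ_nC_ox · (W/L) = 5.728 mA/V².
KCL at the drain: ½ k_n (V_GS − V_th)² = (V_DD − V_GS)/R.
Let x = V_GS − 0.532. Then 134 x² + x − 11.17 = 0, giving x = 0.285 V (positive root), so V_GS = 0.817 V.
I_D = (V_DD − V_GS)/R = (11.7 − 0.817) / 46.8 = 0.233 mA.

I_D = 0.233 mA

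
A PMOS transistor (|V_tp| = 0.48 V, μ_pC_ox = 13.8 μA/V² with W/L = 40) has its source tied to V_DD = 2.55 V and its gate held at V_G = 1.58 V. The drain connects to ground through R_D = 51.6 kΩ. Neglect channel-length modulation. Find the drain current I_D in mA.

I_D = 0.0453 mA

V_SG = V_DD − V_G = 2.55 − 1.58 = 0.97 V, so V_ov = 0.97 − 0.48 = 0.49 V.
k_p = μ_pC_ox · (W/L) = 0.552 mA/V².
Assume saturation: I_D = ½ k_p V_ov² = 0.5 × 0.552 × 0.49² = 0.0663 mA, giving V_SD = V_DD − I_D R_D = 2.55 − 0.0663 × 51.6 = -0.869 V.
But -0.869 V < V_ov = 0.49 V, so the device is actually in triode.
In triode I_D = k_p[V_ov V_SD − ½ V_SD²] and I_D = (V_DD − V_SD)/R_D. Equating: 14.2 V_SD² − 14.96 V_SD + 2.55 = 0, giving V_SD = 0.214 V (the root below V_ov).
I_D = (2.55 − 0.214) / 51.6 = 0.0453 mA.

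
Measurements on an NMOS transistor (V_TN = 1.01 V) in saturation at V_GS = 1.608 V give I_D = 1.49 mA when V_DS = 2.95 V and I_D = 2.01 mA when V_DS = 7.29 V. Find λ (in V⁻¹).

λ = 0.105 V⁻¹

With V_GS fixed, I_D ∝ (1 + λ V_DS) in saturation, so I_D2/I_D1 = (1 + λ V_DS2)/(1 + λ V_DS1).
2.01/1.49 = 1.349 = (1 + 7.29 λ)/(1 + 2.95 λ).
Solving: λ (I_D1 V_DS2 − I_D2 V_DS1) = I_D2 − I_D1, so λ = (2.01 − 1.49) / (1.49 × 7.29 − 2.01 × 2.95) = 0.52 / 4.93 = 0.105 V⁻¹.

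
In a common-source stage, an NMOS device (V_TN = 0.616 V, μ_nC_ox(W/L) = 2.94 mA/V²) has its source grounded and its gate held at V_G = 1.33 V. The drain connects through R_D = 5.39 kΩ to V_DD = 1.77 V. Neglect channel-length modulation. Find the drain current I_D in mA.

I_D = 0.299 mA

V_GS = V_G = 1.33 V, so V_ov = 1.33 − 0.616 = 0.714 V.
Assume saturation: I_D = ½ k_n V_ov² = 0.5 × 2.94 × 0.714² = 0.749 mA, giving V_DS = V_DD − I_D R_D = 1.77 − 0.749 × 5.39 = -2.27 V.
But -2.27 V < V_ov = 0.714 V, so the device is actually in triode.
In triode I_D = k_n[V_ov V_DS − ½ V_DS²] and I_D = (V_DD − V_DS)/R_D. Equating: 7.92 V_DS² − 12.31 V_DS + 1.77 = 0, giving V_DS = 0.16 V (the root below V_ov).
I_D = (1.77 − 0.16) / 5.39 = 0.299 mA.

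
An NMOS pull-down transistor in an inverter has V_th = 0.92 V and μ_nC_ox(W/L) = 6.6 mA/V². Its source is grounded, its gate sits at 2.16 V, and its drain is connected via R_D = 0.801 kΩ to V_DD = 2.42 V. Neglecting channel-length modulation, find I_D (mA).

I_D = 2.56 mA

V_GS = V_G = 2.16 V, so V_ov = 2.16 − 0.92 = 1.24 V.
Assume saturation: I_D = ½ k_n V_ov² = 0.5 × 6.6 × 1.24² = 5.07 mA, giving V_DS = V_DD − I_D R_D = 2.42 − 5.07 × 0.801 = -1.64 V.
But -1.64 V < V_ov = 1.24 V, so the device is actually in triode.
In triode I_D = k_n[V_ov V_DS − ½ V_DS²] and I_D = (V_DD − V_DS)/R_D. Equating: 2.64 V_DS² − 7.555 V_DS + 2.42 = 0, giving V_DS = 0.368 V (the root below V_ov).
I_D = (2.42 − 0.368) / 0.801 = 2.56 mA.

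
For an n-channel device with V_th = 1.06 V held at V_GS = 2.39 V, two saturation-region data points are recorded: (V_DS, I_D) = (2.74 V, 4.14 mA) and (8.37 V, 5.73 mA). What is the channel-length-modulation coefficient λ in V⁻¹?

λ = 0.0839 V⁻¹

With V_GS fixed, I_D ∝ (1 + λ V_DS) in saturation, so I_D2/I_D1 = (1 + λ V_DS2)/(1 + λ V_DS1).
5.73/4.14 = 1.384 = (1 + 8.37 λ)/(1 + 2.74 λ).
Solving: λ (I_D1 V_DS2 − I_D2 V_DS1) = I_D2 − I_D1, so λ = (5.73 − 4.14) / (4.14 × 8.37 − 5.73 × 2.74) = 1.59 / 19 = 0.0839 V⁻¹.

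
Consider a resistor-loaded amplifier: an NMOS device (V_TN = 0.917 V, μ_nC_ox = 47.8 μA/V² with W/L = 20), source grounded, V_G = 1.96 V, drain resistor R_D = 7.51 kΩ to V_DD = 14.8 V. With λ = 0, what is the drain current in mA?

I_D = 0.520 mA

V_GS = V_G = 1.96 V, so V_ov = 1.96 − 0.917 = 1.04 V.
k_n = μ_nC_ox · (W/L) = 0.956 mA/V².
Assume saturation: I_D = ½ k_n V_ov² = 0.5 × 0.956 × 1.04² = 0.52 mA, giving V_DS = V_DD − I_D R_D = 14.8 − 0.52 × 7.51 = 10.9 V.
V_DS = 10.9 V ≥ V_ov = 1.04 V, confirming saturation.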